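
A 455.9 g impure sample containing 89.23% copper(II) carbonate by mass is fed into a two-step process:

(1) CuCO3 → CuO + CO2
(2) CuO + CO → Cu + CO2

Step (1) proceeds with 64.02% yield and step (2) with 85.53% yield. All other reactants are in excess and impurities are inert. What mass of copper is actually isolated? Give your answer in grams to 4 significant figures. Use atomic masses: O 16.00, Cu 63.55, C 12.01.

Pure CuCO3 = 455.9 × 0.8923 = 406.80 g.
M(CuCO3) = 63.55 + 12.01 + 3(16.00) = 123.56 g/mol.
M(Cu) = 63.55 g/mol.
n(CuCO3) = 406.80 / 123.56 = 3.2923 mol.
Step 1 (CuCO3:CuO = 1:1): theoretical n(CuO) = 3.2923 mol; at 64.02% yield, n(CuO) = 2.1077 mol.
Step 2 (CuO:Cu = 1:1): theoretical n(Cu) = 2.1077 mol, so theoretical mass = 2.1077 × 63.55 = 133.95 g.
At 85.53% yield, actual mass of Cu = 133.95 × 0.8553 = 114.57 g.

114.6 g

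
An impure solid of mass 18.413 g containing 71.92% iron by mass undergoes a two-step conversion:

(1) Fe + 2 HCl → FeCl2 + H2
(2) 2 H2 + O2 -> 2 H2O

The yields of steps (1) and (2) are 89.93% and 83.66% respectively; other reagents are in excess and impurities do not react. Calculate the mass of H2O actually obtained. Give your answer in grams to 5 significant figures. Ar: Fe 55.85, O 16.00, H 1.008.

3.2139 g

Pure Fe = 18.413 × 0.7192 = 13.2426 g.
M(Fe) = 55.85 g/mol.
M(H2O) = 2(1.008) + 16.00 = 18.016 g/mol.
n(Fe) = 13.2426 / 55.85 = 0.237111 mol.
Step 1 (Fe:H2 = 1:1): theoretical n(H2) = 0.237111 mol; at 89.93% yield, n(H2) = 0.213234 mol.
Step 2 (H2:H2O = 2:2): theoretical n(H2O) = 0.213234 mol, so theoretical mass = 0.213234 × 18.016 = 3.84162 g.
At 83.66% yield, actual mass of H2O = 3.84162 × 0.8366 = 3.21390 g.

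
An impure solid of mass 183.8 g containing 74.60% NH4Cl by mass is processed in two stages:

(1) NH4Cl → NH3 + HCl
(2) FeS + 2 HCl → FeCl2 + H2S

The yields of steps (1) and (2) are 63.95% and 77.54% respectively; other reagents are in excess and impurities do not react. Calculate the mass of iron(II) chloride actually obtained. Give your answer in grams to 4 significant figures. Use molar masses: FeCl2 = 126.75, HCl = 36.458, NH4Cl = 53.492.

Pure NH4Cl = 183.8 × 0.7460 = 137.11 g.
n(NH4Cl) = 137.11 / 53.492 = 2.5633 mol.
Step 1 (NH4Cl:HCl = 1:1): theoretical n(HCl) = 2.5633 mol; at 63.95% yield, n(HCl) = 1.6392 mol.
Step 2 (HCl:FeCl2 = 2:1): theoretical n(FeCl2) = 0.81961 mol, so theoretical mass = 0.81961 × 126.75 = 103.89 g.
At 77.54% yield, actual mass of FeCl2 = 103.89 × 0.7754 = 80.553 g.

80.55 g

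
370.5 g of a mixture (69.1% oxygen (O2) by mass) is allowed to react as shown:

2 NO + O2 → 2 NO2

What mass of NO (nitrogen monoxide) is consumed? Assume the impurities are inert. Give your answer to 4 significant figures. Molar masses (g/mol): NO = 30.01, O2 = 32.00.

Mass of pure O2 = 370.5 g × 0.691 = 256.02 g.
n(O2) = 256.02 g / 32.00 g/mol = 8.0005 mol.
From the equation the O2:NO mole ratio is 1:2, so n(NO) = 8.0005 × 2/1 = 16.001 mol.
Mass of NO = 16.001 mol × 30.01 g/mol = 480.19 g.

480.2 g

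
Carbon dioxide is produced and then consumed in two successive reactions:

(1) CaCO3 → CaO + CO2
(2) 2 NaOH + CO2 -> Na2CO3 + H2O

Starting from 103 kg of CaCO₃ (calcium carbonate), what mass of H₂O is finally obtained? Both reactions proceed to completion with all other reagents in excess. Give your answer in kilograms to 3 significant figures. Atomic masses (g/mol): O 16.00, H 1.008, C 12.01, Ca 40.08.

18.5 kg

M(CaCO3) = 40.08 + 12.01 + 3(16.00) = 100.09 g/mol.
M(H2O) = 2(1.008) + 16.00 = 18.016 g/mol.
103 kg = 103000 g.
n(CaCO3) = 103000 / 100.09 = 1029 mol.
Step 1 gives a 1:1 ratio of CaCO3 to CO2, so n(CO2) = 1029 mol.
In step 2 the CO2:H2O ratio is 1:1, so n(H2O) = 1029 mol.
Mass of H2O = 1029 × 18.016 = 18540 g = 18.5 kg.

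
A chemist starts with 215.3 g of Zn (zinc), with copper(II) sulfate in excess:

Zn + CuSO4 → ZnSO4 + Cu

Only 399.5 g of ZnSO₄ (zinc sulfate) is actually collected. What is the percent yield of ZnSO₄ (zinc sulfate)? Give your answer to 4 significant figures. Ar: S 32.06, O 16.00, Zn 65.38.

M(Zn) = 65.38 g/mol.
M(ZnSO4) = 65.38 + 32.06 + 4(16.00) = 161.44 g/mol.
n(Zn) = 215.30 g / 65.38 g/mol = 3.2931 mol.
From the equation the Zn:ZnSO4 mole ratio is 1:1, so n(ZnSO4) = 3.2931 × 1/1 = 3.2931 mol.
Mass of ZnSO4 = 3.2931 mol × 161.44 g/mol = 531.63 g.
This is the theoretical yield. Percent yield = 399.5 g / 531.63 g × 100% = 75.146%.

75.15 %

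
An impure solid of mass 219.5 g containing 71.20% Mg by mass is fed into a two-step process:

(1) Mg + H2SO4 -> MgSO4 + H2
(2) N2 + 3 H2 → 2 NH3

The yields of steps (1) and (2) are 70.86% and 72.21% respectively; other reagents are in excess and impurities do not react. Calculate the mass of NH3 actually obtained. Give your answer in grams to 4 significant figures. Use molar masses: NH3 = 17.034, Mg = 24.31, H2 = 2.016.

37.36 g

Pure Mg = 219.5 × 0.7120 = 156.28 g.
n(Mg) = 156.28 / 24.31 = 6.4288 mol.
Step 1 (Mg:H2 = 1:1): theoretical n(H2) = 6.4288 mol; at 70.86% yield, n(H2) = 4.5554 mol.
Step 2 (H2:NH3 = 3:2): theoretical n(NH3) = 3.0370 mol, so theoretical mass = 3.0370 × 17.034 = 51.732 g.
At 72.21% yield, actual mass of NH3 = 51.732 × 0.7221 = 37.355 g.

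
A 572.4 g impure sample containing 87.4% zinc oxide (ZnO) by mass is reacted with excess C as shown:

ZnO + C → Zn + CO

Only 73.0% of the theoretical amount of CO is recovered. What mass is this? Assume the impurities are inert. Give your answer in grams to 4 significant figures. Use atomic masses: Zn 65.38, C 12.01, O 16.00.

125.7 g

Pure ZnO available = 572.4 g × 0.874 = 500.28 g.
M(ZnO) = 65.38 + 16.00 = 81.38 g/mol.
M(CO) = 12.01 + 16.00 = 28.01 g/mol.
n(ZnO) = 500.28 g / 81.38 g/mol = 6.1474 mol.
From the equation the ZnO:CO mole ratio is 1:1, so n(CO) = 6.1474 × 1/1 = 6.1474 mol.
Mass of CO = 6.1474 mol × 28.01 g/mol = 172.19 g.
Actual mass collected = 172.19 g × 0.730 = 125.70 g.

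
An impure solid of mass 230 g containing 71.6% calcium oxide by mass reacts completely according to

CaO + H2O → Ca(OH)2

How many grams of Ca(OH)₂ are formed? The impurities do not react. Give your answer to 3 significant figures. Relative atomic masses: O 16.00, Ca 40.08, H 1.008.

Mass of pure CaO = 230 g × 0.716 = 164.7 g.
M(CaO) = 40.08 + 16.00 = 56.08 g/mol.
M(Ca(OH)2) = 40.08 + 2(16.00) + 2(1.008) = 74.096 g/mol.
n(CaO) = 164.7 g / 56.08 g/mol = 2.937 mol.
From the equation the CaO:Ca(OH)2 mole ratio is 1:1, so n(Ca(OH)2) = 2.937 × 1/1 = 2.937 mol.
Mass of Ca(OH)2 = 2.937 mol × 74.096 g/mol = 217.6 g.

218 g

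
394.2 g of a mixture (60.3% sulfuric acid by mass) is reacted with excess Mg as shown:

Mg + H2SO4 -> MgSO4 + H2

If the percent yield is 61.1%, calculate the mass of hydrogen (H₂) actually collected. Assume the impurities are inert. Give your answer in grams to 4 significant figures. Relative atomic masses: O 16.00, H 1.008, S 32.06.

Pure H2SO4 available = 394.2 g × 0.603 = 237.70 g.
M(H2SO4) = 2(1.008) + 32.06 + 4(16.00) = 98.076 g/mol.
M(H2) = 2(1.008) = 2.016 g/mol.
n(H2SO4) = 237.70 g / 98.076 g/mol = 2.4237 mol.
From the equation the H2SO4:H2 mole ratio is 1:1, so n(H2) = 2.4237 × 1/1 = 2.4237 mol.
Mass of H2 = 2.4237 mol × 2.016 g/mol = 4.8861 g.
Actual mass collected = 4.8861 g × 0.611 = 2.9854 g.

2.985 g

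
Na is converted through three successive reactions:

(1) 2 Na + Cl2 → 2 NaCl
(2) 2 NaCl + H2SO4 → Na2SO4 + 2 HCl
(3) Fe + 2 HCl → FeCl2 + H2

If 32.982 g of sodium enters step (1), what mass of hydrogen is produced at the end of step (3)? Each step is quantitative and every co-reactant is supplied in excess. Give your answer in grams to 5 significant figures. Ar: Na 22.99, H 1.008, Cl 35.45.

M(Na) = 22.99 g/mol.
M(H2) = 2(1.008) = 2.016 g/mol.
n(Na) = 32.982 / 22.99 = 1.43462 mol.
Reaction (1): Na→NaCl ratio 2:2 ⇒ n(NaCl) = 1.43462 mol.
Reaction (2): NaCl→HCl ratio 2:2 ⇒ n(HCl) = 1.43462 mol.
Reaction (3): HCl→H2 ratio 2:1 ⇒ n(H2) = 0.717312 mol.
Mass of H2 = 0.717312 × 2.016 = 1.44610 g.

1.4461 g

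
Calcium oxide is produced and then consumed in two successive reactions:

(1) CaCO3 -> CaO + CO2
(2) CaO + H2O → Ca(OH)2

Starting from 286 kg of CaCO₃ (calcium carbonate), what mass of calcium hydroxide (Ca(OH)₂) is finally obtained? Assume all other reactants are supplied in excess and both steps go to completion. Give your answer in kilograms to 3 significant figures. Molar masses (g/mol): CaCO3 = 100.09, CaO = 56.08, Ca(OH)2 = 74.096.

212 kg

286 kg = 286000 g.
n(CaCO3) = 286000 / 100.09 = 2857 mol.
Step 1 gives a 1:1 ratio of CaCO3 to CaO, so n(CaO) = 2857 mol.
In step 2 the CaO:Ca(OH)2 ratio is 1:1, so n(Ca(OH)2) = 2857 mol.
Mass of Ca(OH)2 = 2857 × 74.096 = 211700 g = 212 kg.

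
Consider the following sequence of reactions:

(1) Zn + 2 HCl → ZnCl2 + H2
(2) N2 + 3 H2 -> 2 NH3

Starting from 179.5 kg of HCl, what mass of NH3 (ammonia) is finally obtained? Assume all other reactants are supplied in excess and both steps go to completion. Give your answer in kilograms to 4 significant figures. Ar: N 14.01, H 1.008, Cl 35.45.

M(HCl) = 1.008 + 35.45 = 36.458 g/mol.
M(NH3) = 14.01 + 3(1.008) = 17.034 g/mol.
179.5 kg = 179500 g.
n(HCl) = 179500 / 36.458 = 4923.5 mol.
Step 1 gives a 2:1 ratio of HCl to H2, so n(H2) = 2461.7 mol.
In step 2 the H2:NH3 ratio is 3:2, so n(NH3) = 1641.2 mol.
Mass of NH3 = 1641.2 × 17.034 = 27955 g = 27.96 kg.

27.96 kg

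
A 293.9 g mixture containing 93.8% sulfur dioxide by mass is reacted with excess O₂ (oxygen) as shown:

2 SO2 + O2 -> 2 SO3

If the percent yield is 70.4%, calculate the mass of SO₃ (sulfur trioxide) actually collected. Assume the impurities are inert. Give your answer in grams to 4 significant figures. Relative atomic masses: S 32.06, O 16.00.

242.6 g

Pure SO2 available = 293.9 g × 0.938 = 275.68 g.
M(SO2) = 32.06 + 2(16.00) = 64.06 g/mol.
M(SO3) = 32.06 + 3(16.00) = 80.06 g/mol.
n(SO2) = 275.68 g / 64.06 g/mol = 4.3034 mol.
From the equation the SO2:SO3 mole ratio is 2:2, so n(SO3) = 4.3034 × 2/2 = 4.3034 mol.
Mass of SO3 = 4.3034 mol × 80.06 g/mol = 344.53 g.
Actual mass collected = 344.53 g × 0.704 = 242.55 g.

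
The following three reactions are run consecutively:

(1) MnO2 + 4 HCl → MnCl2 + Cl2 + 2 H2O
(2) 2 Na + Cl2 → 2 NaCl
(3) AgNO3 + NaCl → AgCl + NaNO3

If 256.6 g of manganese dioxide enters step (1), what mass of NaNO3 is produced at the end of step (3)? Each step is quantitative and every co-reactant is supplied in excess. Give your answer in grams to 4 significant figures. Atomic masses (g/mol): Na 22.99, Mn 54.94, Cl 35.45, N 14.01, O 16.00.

M(MnO2) = 54.94 + 2(16.00) = 86.94 g/mol.
M(NaNO3) = 22.99 + 14.01 + 3(16.00) = 85.00 g/mol.
n(MnO2) = 256.6 / 86.94 = 2.9515 mol.
Reaction (1): MnO2→Cl2 ratio 1:1 ⇒ n(Cl2) = 2.9515 mol.
Reaction (2): Cl2→NaCl ratio 1:2 ⇒ n(NaCl) = 5.9029 mol.
Reaction (3): NaCl→NaNO3 ratio 1:1 ⇒ n(NaNO3) = 5.9029 mol.
Mass of NaNO3 = 5.9029 × 85.00 = 501.75 g.

501.7 g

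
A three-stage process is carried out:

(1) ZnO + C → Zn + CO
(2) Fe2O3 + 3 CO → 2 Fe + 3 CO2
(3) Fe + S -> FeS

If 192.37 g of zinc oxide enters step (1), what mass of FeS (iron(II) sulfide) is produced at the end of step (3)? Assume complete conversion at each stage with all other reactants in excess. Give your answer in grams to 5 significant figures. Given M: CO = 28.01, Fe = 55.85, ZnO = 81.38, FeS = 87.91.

138.54 g

n(ZnO) = 192.37 / 81.38 = 2.36385 mol.
Reaction (1): ZnO→CO ratio 1:1 ⇒ n(CO) = 2.36385 mol.
Reaction (2): CO→Fe ratio 3:2 ⇒ n(Fe) = 1.57590 mol.
Reaction (3): Fe→FeS ratio 1:1 ⇒ n(FeS) = 1.57590 mol.
Mass of FeS = 1.57590 × 87.91 = 138.537 g.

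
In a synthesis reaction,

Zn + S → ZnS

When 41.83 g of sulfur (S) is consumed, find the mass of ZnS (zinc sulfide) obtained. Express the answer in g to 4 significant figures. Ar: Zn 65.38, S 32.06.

127.1 g

M(S) = 32.06 g/mol.
M(ZnS) = 65.38 + 32.06 = 97.44 g/mol.
n(S) = 41.830 g / 32.06 g/mol = 1.3047 mol.
From the equation the S:ZnS mole ratio is 1:1, so n(ZnS) = 1.3047 × 1/1 = 1.3047 mol.
Mass of ZnS = 1.3047 mol × 97.44 g/mol = 127.13 g.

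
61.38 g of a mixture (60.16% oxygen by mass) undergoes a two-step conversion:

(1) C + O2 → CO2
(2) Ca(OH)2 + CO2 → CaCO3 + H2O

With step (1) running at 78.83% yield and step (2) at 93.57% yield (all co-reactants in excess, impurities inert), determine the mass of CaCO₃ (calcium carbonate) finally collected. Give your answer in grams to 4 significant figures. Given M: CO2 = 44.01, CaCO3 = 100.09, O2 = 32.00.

85.19 g

Pure O2 = 61.38 × 0.6016 = 36.926 g.
n(O2) = 36.926 / 32.00 = 1.1539 mol.
Step 1 (O2:CO2 = 1:1): theoretical n(CO2) = 1.1539 mol; at 78.83% yield, n(CO2) = 0.90965 mol.
Step 2 (CO2:CaCO3 = 1:1): theoretical n(CaCO3) = 0.90965 mol, so theoretical mass = 0.90965 × 100.09 = 91.047 g.
At 93.57% yield, actual mass of CaCO3 = 91.047 × 0.9357 = 85.193 g.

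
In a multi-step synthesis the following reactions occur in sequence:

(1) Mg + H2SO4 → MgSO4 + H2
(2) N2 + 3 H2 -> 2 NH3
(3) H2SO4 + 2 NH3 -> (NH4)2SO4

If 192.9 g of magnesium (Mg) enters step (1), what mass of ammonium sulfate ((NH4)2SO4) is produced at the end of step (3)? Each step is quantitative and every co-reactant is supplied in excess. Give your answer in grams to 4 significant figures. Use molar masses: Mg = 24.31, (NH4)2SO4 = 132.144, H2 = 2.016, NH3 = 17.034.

n(Mg) = 192.9 / 24.31 = 7.9350 mol.
Reaction (1): Mg→H2 ratio 1:1 ⇒ n(H2) = 7.9350 mol.
Reaction (2): H2→NH3 ratio 3:2 ⇒ n(NH3) = 5.2900 mol.
Reaction (3): NH3→(NH4)2SO4 ratio 2:1 ⇒ n((NH4)2SO4) = 2.6450 mol.
Mass of (NH4)2SO4 = 2.6450 × 132.144 = 349.52 g.

349.5 g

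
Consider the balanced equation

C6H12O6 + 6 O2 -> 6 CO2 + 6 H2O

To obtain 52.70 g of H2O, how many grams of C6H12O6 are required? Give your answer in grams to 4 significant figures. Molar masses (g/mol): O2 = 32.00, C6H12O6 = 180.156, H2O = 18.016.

87.83 g

n(H2O) = 52.700 g / 18.016 g/mol = 2.9252 mol.
From the equation the H2O:C6H12O6 mole ratio is 6:1, so n(C6H12O6) = 2.9252 × 1/6 = 0.48753 mol.
Mass of C6H12O6 = 0.48753 mol × 180.156 g/mol = 87.831 g.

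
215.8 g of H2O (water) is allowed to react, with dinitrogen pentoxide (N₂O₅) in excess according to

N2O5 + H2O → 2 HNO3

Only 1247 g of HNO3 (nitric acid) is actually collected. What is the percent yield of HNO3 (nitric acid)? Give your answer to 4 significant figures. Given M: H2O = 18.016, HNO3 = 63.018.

82.60 %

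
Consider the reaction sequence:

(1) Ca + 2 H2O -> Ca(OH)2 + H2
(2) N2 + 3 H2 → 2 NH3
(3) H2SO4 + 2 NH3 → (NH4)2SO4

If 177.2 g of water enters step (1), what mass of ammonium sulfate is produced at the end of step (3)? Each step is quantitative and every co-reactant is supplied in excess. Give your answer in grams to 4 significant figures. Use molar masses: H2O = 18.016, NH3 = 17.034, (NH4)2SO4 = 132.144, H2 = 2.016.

216.6 g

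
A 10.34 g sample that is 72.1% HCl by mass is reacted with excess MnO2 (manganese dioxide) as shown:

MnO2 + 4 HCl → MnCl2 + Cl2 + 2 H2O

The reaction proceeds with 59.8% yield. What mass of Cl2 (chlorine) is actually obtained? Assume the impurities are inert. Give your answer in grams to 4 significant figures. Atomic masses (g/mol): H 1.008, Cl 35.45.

2.167 g

Pure HCl available = 10.34 g × 0.721 = 7.4551 g.
M(HCl) = 1.008 + 35.45 = 36.458 g/mol.
M(Cl2) = 2(35.45) = 70.90 g/mol.
n(HCl) = 7.4551 g / 36.458 g/mol = 0.20449 mol.
From the equation the HCl:Cl2 mole ratio is 4:1, so n(Cl2) = 0.20449 × 1/4 = 0.051121 mol.
Mass of Cl2 = 0.051121 mol × 70.90 g/mol = 3.6245 g.
Actual mass collected = 3.6245 g × 0.598 = 2.1675 g.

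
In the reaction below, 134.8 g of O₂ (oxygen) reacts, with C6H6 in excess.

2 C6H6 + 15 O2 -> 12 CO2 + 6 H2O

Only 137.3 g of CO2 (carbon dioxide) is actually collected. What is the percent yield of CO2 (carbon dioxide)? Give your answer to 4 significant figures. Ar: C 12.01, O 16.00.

92.57 %

M(O2) = 2(16.00) = 32.00 g/mol.
M(CO2) = 12.01 + 2(16.00) = 44.01 g/mol.
n(O2) = 134.80 g / 32.00 g/mol = 4.2125 mol.
From the equation the O2:CO2 mole ratio is 15:12, so n(CO2) = 4.2125 × 12/15 = 3.3700 mol.
Mass of CO2 = 3.3700 mol × 44.01 g/mol = 148.31 g.
This is the theoretical yield. Percent yield = 137.3 g / 148.31 g × 100% = 92.574%.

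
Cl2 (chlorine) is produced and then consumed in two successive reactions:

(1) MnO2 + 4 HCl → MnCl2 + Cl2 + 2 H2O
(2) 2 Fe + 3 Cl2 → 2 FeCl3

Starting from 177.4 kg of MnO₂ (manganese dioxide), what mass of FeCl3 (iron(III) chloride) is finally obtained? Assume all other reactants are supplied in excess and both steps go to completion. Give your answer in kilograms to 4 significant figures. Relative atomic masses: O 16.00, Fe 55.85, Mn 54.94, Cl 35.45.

M(MnO2) = 54.94 + 2(16.00) = 86.94 g/mol.
M(FeCl3) = 55.85 + 3(35.45) = 162.20 g/mol.
177.4 kg = 177400 g.
n(MnO2) = 177400 / 86.94 = 2040.5 mol.
Step 1 gives a 1:1 ratio of MnO2 to Cl2, so n(Cl2) = 2040.5 mol.
In step 2 the Cl2:FeCl3 ratio is 3:2, so n(FeCl3) = 1360.3 mol.
Mass of FeCl3 = 1360.3 × 162.20 = 220640 g = 220.6 kg.

220.6 kg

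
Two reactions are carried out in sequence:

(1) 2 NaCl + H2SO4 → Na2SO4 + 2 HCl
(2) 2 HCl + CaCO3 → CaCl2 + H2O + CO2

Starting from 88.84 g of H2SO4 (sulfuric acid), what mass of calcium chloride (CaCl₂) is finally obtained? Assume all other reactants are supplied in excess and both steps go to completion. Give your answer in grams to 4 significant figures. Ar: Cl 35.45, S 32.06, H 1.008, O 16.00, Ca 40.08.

100.5 g

M(H2SO4) = 2(1.008) + 32.06 + 4(16.00) = 98.076 g/mol.
M(CaCl2) = 40.08 + 2(35.45) = 110.98 g/mol.
n(H2SO4) = 88.840 / 98.076 = 0.90583 mol.
Step 1 gives a 1:2 ratio of H2SO4 to HCl, so n(HCl) = 1.8117 mol.
In step 2 the HCl:CaCl2 ratio is 2:1, so n(CaCl2) = 0.90583 mol.
Mass of CaCl2 = 0.90583 × 110.98 = 100.53 g.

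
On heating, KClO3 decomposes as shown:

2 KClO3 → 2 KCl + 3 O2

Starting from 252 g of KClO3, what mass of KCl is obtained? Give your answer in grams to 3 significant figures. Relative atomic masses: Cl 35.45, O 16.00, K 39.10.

153 g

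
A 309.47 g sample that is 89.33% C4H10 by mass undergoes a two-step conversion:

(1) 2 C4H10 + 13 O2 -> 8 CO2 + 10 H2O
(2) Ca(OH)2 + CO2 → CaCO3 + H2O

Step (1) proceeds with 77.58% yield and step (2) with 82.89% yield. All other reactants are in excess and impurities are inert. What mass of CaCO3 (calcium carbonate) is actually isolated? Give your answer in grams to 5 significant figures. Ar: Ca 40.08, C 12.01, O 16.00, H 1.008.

1224.6 g

Pure C4H10 = 309.47 × 0.8933 = 276.450 g.
M(C4H10) = 4(12.01) + 10(1.008) = 58.12 g/mol.
M(CaCO3) = 40.08 + 12.01 + 3(16.00) = 100.09 g/mol.
n(C4H10) = 276.450 / 58.12 = 4.75653 mol.
Step 1 (C4H10:CO2 = 2:8): theoretical n(CO2) = 19.0261 mol; at 77.58% yield, n(CO2) = 14.7605 mol.
Step 2 (CO2:CaCO3 = 1:1): theoretical n(CaCO3) = 14.7605 mol, so theoretical mass = 14.7605 × 100.09 = 1477.37 g.
At 82.89% yield, actual mass of CaCO3 = 1477.37 × 0.8289 = 1224.60 g.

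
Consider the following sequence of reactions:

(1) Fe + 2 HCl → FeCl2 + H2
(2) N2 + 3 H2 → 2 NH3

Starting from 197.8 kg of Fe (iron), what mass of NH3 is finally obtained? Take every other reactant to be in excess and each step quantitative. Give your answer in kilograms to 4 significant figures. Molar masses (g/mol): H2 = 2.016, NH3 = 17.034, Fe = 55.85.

40.22 kg

197.8 kg = 197800 g.
n(Fe) = 197800 / 55.85 = 3541.6 mol.
Step 1 gives a 1:1 ratio of Fe to H2, so n(H2) = 3541.6 mol.
In step 2 the H2:NH3 ratio is 3:2, so n(NH3) = 2361.1 mol.
Mass of NH3 = 2361.1 × 17.034 = 40219 g = 40.22 kg.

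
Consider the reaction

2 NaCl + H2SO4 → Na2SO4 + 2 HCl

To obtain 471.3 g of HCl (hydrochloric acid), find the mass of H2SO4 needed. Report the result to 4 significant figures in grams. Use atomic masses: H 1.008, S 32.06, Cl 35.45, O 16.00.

M(HCl) = 1.008 + 35.45 = 36.458 g/mol.
M(H2SO4) = 2(1.008) + 32.06 + 4(16.00) = 98.076 g/mol.
n(HCl) = 471.30 g / 36.458 g/mol = 12.927 mol.
From the equation the HCl:H2SO4 mole ratio is 2:1, so n(H2SO4) = 12.927 × 1/2 = 6.4636 mol.
Mass of H2SO4 = 6.4636 mol × 98.076 g/mol = 633.92 g.

633.9 g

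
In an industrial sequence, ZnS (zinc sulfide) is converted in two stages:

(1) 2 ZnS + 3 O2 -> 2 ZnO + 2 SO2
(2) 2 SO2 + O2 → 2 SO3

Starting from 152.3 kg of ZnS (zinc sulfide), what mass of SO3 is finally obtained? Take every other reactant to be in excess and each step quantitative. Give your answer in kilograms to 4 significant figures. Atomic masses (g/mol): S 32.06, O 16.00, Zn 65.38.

M(ZnS) = 65.38 + 32.06 = 97.44 g/mol.
M(SO3) = 32.06 + 3(16.00) = 80.06 g/mol.
152.3 kg = 152300 g.
n(ZnS) = 152300 / 97.44 = 1563.0 mol.
Step 1 gives a 2:2 ratio of ZnS to SO2, so n(SO2) = 1563.0 mol.
In step 2 the SO2:SO3 ratio is 2:2, so n(SO3) = 1563.0 mol.
Mass of SO3 = 1563.0 × 80.06 = 125130 g = 125.1 kg.

125.1 kg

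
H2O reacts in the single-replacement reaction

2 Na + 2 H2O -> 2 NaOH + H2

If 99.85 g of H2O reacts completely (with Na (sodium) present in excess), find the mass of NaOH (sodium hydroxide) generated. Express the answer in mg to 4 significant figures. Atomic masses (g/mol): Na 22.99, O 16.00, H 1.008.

M(H2O) = 2(1.008) + 16.00 = 18.016 g/mol.
M(NaOH) = 22.99 + 16.00 + 1.008 = 39.998 g/mol.
n(H2O) = 99.850 g / 18.016 g/mol = 5.5423 mol.
From the equation the H2O:NaOH mole ratio is 2:2, so n(NaOH) = 5.5423 × 2/2 = 5.5423 mol.
Mass of NaOH = 5.5423 mol × 39.998 g/mol = 221.68 g.
Converting to mg: 221.68 g = 221700 mg.

221700 mg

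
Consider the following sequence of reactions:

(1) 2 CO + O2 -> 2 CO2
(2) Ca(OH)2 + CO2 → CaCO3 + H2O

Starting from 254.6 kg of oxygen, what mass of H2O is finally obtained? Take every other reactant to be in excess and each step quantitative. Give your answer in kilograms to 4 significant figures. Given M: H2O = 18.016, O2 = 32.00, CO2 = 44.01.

286.7 kg

254.6 kg = 254600 g.
n(O2) = 254600 / 32.00 = 7956.2 mol.
Step 1 gives a 1:2 ratio of O2 to CO2, so n(CO2) = 15912 mol.
In step 2 the CO2:H2O ratio is 1:1, so n(H2O) = 15912 mol.
Mass of H2O = 15912 × 18.016 = 286680 g = 286.7 kg.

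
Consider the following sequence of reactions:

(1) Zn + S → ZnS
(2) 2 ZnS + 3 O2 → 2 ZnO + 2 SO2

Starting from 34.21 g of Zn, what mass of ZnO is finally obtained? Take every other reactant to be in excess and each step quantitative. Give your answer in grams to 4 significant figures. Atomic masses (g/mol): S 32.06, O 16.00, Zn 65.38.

42.58 g

M(Zn) = 65.38 g/mol.
M(ZnO) = 65.38 + 16.00 = 81.38 g/mol.
n(Zn) = 34.210 / 65.38 = 0.52325 mol.
Step 1 gives a 1:1 ratio of Zn to ZnS, so n(ZnS) = 0.52325 mol.
In step 2 the ZnS:ZnO ratio is 2:2, so n(ZnO) = 0.52325 mol.
Mass of ZnO = 0.52325 × 81.38 = 42.582 g.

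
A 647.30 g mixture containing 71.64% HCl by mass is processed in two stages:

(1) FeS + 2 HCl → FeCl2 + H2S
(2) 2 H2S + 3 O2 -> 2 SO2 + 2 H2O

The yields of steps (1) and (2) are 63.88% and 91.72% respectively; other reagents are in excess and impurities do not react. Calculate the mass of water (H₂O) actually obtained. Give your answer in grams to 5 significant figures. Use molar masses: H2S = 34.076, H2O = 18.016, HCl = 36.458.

Pure HCl = 647.30 × 0.7164 = 463.726 g.
n(HCl) = 463.726 / 36.458 = 12.7195 mol.
Step 1 (HCl:H2S = 2:1): theoretical n(H2S) = 6.35973 mol; at 63.88% yield, n(H2S) = 4.06259 mol.
Step 2 (H2S:H2O = 2:2): theoretical n(H2O) = 4.06259 mol, so theoretical mass = 4.06259 × 18.016 = 73.1917 g.
At 91.72% yield, actual mass of H2O = 73.1917 × 0.9172 = 67.1314 g.

67.131 g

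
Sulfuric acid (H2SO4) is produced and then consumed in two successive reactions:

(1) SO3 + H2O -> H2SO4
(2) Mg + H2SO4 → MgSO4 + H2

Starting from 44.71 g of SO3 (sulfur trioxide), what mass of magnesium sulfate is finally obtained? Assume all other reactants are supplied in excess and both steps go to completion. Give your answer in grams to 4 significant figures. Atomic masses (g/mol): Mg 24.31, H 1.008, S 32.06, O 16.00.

M(SO3) = 32.06 + 3(16.00) = 80.06 g/mol.
M(MgSO4) = 24.31 + 32.06 + 4(16.00) = 120.37 g/mol.
n(SO3) = 44.710 / 80.06 = 0.55846 mol.
Step 1 gives a 1:1 ratio of SO3 to H2SO4, so n(H2SO4) = 0.55846 mol.
In step 2 the H2SO4:MgSO4 ratio is 1:1, so n(MgSO4) = 0.55846 mol.
Mass of MgSO4 = 0.55846 × 120.37 = 67.221 g.

67.22 g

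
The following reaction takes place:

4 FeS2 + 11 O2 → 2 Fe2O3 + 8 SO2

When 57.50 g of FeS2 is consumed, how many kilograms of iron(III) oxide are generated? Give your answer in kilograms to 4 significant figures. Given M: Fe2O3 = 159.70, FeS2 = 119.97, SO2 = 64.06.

0.03827 kg

n(FeS2) = 57.500 g / 119.97 g/mol = 0.47929 mol.
From the equation the FeS2:Fe2O3 mole ratio is 4:2, so n(Fe2O3) = 0.47929 × 2/4 = 0.23964 mol.
Mass of Fe2O3 = 0.23964 mol × 159.70 g/mol = 38.271 g.
Converting to kg: 38.271 g = 0.03827 kg.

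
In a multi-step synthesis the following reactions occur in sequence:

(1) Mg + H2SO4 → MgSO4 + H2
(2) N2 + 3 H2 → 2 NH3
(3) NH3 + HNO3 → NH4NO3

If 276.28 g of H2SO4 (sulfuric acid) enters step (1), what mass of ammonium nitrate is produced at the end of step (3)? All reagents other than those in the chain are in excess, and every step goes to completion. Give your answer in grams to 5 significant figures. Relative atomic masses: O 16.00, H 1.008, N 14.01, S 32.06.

150.34 g

M(H2SO4) = 2(1.008) + 32.06 + 4(16.00) = 98.076 g/mol.
M(NH4NO3) = 2(14.01) + 4(1.008) + 3(16.00) = 80.052 g/mol.
n(H2SO4) = 276.28 / 98.076 = 2.81700 mol.
Reaction (1): H2SO4→H2 ratio 1:1 ⇒ n(H2) = 2.81700 mol.
Reaction (2): H2→NH3 ratio 3:2 ⇒ n(NH3) = 1.87800 mol.
Reaction (3): NH3→NH4NO3 ratio 1:1 ⇒ n(NH4NO3) = 1.87800 mol.
Mass of NH4NO3 = 1.87800 × 80.052 = 150.338 g.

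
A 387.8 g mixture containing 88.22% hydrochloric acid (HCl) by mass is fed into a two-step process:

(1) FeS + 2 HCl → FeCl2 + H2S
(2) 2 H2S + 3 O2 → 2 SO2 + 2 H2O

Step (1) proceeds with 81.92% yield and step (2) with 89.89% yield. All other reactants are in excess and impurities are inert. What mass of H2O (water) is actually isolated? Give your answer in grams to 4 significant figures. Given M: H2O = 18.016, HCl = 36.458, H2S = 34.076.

62.25 g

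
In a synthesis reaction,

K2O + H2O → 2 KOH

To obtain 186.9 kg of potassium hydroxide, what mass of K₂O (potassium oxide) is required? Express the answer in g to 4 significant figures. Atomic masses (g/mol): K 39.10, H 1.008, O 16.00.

M(KOH) = 39.10 + 16.00 + 1.008 = 56.108 g/mol.
M(K2O) = 2(39.10) + 16.00 = 94.20 g/mol.
Convert: 186.9 kg = 186900 g.
n(KOH) = 186900 g / 56.108 g/mol = 3331.1 mol.
From the equation the KOH:K2O mole ratio is 2:1, so n(K2O) = 3331.1 × 1/2 = 1665.5 mol.
Mass of K2O = 1665.5 mol × 94.20 g/mol = 156890 g.

156900 g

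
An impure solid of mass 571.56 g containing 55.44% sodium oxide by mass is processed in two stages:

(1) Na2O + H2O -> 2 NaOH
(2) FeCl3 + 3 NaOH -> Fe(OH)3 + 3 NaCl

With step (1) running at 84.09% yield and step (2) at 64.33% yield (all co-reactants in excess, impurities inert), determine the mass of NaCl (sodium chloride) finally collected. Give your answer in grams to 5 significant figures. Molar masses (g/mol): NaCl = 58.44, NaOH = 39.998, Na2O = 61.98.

Pure Na2O = 571.56 × 0.5544 = 316.873 g.
n(Na2O) = 316.873 / 61.98 = 5.11250 mol.
Step 1 (Na2O:NaOH = 1:2): theoretical n(NaOH) = 10.2250 mol; at 84.09% yield, n(NaOH) = 8.59821 mol.
Step 2 (NaOH:NaCl = 3:3): theoretical n(NaCl) = 8.59821 mol, so theoretical mass = 8.59821 × 58.44 = 502.479 g.
At 64.33% yield, actual mass of NaCl = 502.479 × 0.6433 = 323.245 g.

323.24 g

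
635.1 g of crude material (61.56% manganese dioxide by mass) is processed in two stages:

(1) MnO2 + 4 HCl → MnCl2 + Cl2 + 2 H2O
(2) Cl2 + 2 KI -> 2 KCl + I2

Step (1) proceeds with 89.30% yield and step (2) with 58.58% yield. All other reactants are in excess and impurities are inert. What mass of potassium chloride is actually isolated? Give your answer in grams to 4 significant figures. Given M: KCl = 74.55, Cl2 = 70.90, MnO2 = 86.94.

Pure MnO2 = 635.1 × 0.6156 = 390.97 g.
n(MnO2) = 390.97 / 86.94 = 4.4970 mol.
Step 1 (MnO2:Cl2 = 1:1): theoretical n(Cl2) = 4.4970 mol; at 89.30% yield, n(Cl2) = 4.0158 mol.
Step 2 (Cl2:KCl = 1:2): theoretical n(KCl) = 8.0316 mol, so theoretical mass = 8.0316 × 74.55 = 598.76 g.
At 58.58% yield, actual mass of KCl = 598.76 × 0.5858 = 350.75 g.

350.8 g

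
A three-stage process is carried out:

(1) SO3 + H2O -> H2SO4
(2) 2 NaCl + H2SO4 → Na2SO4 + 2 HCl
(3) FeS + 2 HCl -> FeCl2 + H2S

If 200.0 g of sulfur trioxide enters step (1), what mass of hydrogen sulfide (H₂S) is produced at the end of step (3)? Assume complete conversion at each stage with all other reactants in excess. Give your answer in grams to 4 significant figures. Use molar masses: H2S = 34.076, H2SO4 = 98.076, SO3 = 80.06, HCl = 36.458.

n(SO3) = 200.0 / 80.06 = 2.4981 mol.
Reaction (1): SO3→H2SO4 ratio 1:1 ⇒ n(H2SO4) = 2.4981 mol.
Reaction (2): H2SO4→HCl ratio 1:2 ⇒ n(HCl) = 4.9963 mol.
Reaction (3): HCl→H2S ratio 2:1 ⇒ n(H2S) = 2.4981 mol.
Mass of H2S = 2.4981 × 34.076 = 85.126 g.

85.13 g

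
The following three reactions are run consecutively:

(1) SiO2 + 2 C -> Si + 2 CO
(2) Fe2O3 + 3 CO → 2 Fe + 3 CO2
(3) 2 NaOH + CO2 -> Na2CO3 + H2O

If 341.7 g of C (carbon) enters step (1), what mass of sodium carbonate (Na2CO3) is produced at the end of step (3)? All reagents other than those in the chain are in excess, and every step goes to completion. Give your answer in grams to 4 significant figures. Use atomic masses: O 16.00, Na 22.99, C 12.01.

M(C) = 12.01 g/mol.
M(Na2CO3) = 2(22.99) + 12.01 + 3(16.00) = 105.99 g/mol.
n(C) = 341.7 / 12.01 = 28.451 mol.
Reaction (1): C→CO ratio 2:2 ⇒ n(CO) = 28.451 mol.
Reaction (2): CO→CO2 ratio 3:3 ⇒ n(CO2) = 28.451 mol.
Reaction (3): CO2→Na2CO3 ratio 1:1 ⇒ n(Na2CO3) = 28.451 mol.
Mass of Na2CO3 = 28.451 × 105.99 = 3015.6 g.

3016 g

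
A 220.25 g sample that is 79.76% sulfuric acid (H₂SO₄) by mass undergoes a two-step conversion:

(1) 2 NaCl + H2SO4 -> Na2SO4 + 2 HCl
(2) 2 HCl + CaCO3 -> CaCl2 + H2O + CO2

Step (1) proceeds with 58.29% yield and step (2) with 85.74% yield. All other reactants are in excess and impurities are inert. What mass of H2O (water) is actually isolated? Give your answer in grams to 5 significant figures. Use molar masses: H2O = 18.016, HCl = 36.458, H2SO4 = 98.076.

16.128 g

Pure H2SO4 = 220.25 × 0.7976 = 175.671 g.
n(H2SO4) = 175.671 / 98.076 = 1.79118 mol.
Step 1 (H2SO4:HCl = 1:2): theoretical n(HCl) = 3.58235 mol; at 58.29% yield, n(HCl) = 2.08815 mol.
Step 2 (HCl:H2O = 2:1): theoretical n(H2O) = 1.04408 mol, so theoretical mass = 1.04408 × 18.016 = 18.8101 g.
At 85.74% yield, actual mass of H2O = 18.8101 × 0.8574 = 16.1278 g.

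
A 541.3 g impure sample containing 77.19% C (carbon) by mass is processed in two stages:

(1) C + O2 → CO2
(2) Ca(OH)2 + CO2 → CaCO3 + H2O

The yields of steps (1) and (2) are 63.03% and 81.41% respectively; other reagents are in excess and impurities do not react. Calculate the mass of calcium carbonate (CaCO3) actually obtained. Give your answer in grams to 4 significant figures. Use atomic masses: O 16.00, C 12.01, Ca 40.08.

1787 g

Pure C = 541.3 × 0.7719 = 417.83 g.
M(C) = 12.01 g/mol.
M(CaCO3) = 40.08 + 12.01 + 3(16.00) = 100.09 g/mol.
n(C) = 417.83 / 12.01 = 34.790 mol.
Step 1 (C:CO2 = 1:1): theoretical n(CO2) = 34.790 mol; at 63.03% yield, n(CO2) = 21.928 mol.
Step 2 (CO2:CaCO3 = 1:1): theoretical n(CaCO3) = 21.928 mol, so theoretical mass = 21.928 × 100.09 = 2194.8 g.
At 81.41% yield, actual mass of CaCO3 = 2194.8 × 0.8141 = 1786.8 g.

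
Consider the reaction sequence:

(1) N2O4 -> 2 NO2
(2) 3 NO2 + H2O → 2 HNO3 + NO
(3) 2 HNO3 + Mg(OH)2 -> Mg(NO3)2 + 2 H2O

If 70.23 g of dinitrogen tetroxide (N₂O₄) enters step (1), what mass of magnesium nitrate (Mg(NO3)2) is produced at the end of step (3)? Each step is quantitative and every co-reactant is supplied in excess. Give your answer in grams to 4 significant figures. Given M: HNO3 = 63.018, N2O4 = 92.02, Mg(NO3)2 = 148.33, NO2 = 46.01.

75.47 g

n(N2O4) = 70.23 / 92.02 = 0.76320 mol.
Reaction (1): N2O4→NO2 ratio 1:2 ⇒ n(NO2) = 1.5264 mol.
Reaction (2): NO2→HNO3 ratio 3:2 ⇒ n(HNO3) = 1.0176 mol.
Reaction (3): HNO3→Mg(NO3)2 ratio 2:1 ⇒ n(Mg(NO3)2) = 0.50880 mol.
Mass of Mg(NO3)2 = 0.50880 × 148.33 = 75.471 g.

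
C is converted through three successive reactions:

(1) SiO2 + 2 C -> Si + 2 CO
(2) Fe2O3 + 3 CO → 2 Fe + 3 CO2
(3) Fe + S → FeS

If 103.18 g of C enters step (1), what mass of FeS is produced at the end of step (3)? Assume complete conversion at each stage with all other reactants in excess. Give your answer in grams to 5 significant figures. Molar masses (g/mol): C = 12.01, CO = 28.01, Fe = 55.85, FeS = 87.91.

503.50 g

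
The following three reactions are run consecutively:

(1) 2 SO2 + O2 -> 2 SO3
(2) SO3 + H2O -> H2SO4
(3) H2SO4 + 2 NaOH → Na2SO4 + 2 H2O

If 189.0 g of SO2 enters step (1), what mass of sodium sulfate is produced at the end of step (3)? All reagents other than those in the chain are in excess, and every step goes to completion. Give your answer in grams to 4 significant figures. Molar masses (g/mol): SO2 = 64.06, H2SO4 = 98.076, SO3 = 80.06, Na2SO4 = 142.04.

n(SO2) = 189.0 / 64.06 = 2.9504 mol.
Reaction (1): SO2→SO3 ratio 2:2 ⇒ n(SO3) = 2.9504 mol.
Reaction (2): SO3→H2SO4 ratio 1:1 ⇒ n(H2SO4) = 2.9504 mol.
Reaction (3): H2SO4→Na2SO4 ratio 1:1 ⇒ n(Na2SO4) = 2.9504 mol.
Mass of Na2SO4 = 2.9504 × 142.04 = 419.07 g.

419.1 g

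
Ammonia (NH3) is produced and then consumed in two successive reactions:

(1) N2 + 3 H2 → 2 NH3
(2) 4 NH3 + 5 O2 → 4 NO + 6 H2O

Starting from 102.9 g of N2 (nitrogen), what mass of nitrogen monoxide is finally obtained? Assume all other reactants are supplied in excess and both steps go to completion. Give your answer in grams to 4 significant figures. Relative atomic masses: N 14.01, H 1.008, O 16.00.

220.4 g

M(N2) = 2(14.01) = 28.02 g/mol.
M(NO) = 14.01 + 16.00 = 30.01 g/mol.
n(N2) = 102.90 / 28.02 = 3.6724 mol.
Step 1 gives a 1:2 ratio of N2 to NH3, so n(NH3) = 7.3448 mol.
In step 2 the NH3:NO ratio is 4:4, so n(NO) = 7.3448 mol.
Mass of NO = 7.3448 × 30.01 = 220.42 g.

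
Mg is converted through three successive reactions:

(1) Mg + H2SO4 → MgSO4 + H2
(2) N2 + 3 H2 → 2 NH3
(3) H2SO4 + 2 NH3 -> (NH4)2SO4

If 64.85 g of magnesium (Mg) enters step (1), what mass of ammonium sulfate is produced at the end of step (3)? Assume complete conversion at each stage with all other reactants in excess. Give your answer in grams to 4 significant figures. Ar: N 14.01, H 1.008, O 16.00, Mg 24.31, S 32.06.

117.5 g

M(Mg) = 24.31 g/mol.
M((NH4)2SO4) = 2(14.01) + 8(1.008) + 32.06 + 4(16.00) = 132.144 g/mol.
n(Mg) = 64.85 / 24.31 = 2.6676 mol.
Reaction (1): Mg→H2 ratio 1:1 ⇒ n(H2) = 2.6676 mol.
Reaction (2): H2→NH3 ratio 3:2 ⇒ n(NH3) = 1.7784 mol.
Reaction (3): NH3→(NH4)2SO4 ratio 2:1 ⇒ n((NH4)2SO4) = 0.88921 mol.
Mass of (NH4)2SO4 = 0.88921 × 132.144 = 117.50 g.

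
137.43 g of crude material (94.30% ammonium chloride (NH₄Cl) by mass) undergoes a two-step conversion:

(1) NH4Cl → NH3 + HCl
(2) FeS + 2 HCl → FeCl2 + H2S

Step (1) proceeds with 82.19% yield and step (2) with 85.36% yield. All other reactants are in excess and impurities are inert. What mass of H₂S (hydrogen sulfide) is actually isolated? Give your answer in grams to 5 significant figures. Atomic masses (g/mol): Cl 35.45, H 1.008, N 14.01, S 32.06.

28.960 g

Pure NH4Cl = 137.43 × 0.9430 = 129.596 g.
M(NH4Cl) = 14.01 + 4(1.008) + 35.45 = 53.492 g/mol.
M(H2S) = 2(1.008) + 32.06 = 34.076 g/mol.
n(NH4Cl) = 129.596 / 53.492 = 2.42273 mol.
Step 1 (NH4Cl:HCl = 1:1): theoretical n(HCl) = 2.42273 mol; at 82.19% yield, n(HCl) = 1.99124 mol.
Step 2 (HCl:H2S = 2:1): theoretical n(H2S) = 0.995619 mol, so theoretical mass = 0.995619 × 34.076 = 33.9267 g.
At 85.36% yield, actual mass of H2S = 33.9267 × 0.8536 = 28.9599 g.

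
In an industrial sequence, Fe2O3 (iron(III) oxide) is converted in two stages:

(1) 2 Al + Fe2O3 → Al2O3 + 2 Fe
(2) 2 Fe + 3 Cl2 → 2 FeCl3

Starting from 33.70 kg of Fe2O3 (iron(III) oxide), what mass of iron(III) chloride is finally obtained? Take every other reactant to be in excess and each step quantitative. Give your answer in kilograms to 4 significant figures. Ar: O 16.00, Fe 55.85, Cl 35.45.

M(Fe2O3) = 2(55.85) + 3(16.00) = 159.70 g/mol.
M(FeCl3) = 55.85 + 3(35.45) = 162.20 g/mol.
33.70 kg = 33700 g.
n(Fe2O3) = 33700 / 159.70 = 211.02 mol.
Step 1 gives a 1:2 ratio of Fe2O3 to Fe, so n(Fe) = 422.04 mol.
In step 2 the Fe:FeCl3 ratio is 2:2, so n(FeCl3) = 422.04 mol.
Mass of FeCl3 = 422.04 × 162.20 = 68455 g = 68.46 kg.

68.46 kg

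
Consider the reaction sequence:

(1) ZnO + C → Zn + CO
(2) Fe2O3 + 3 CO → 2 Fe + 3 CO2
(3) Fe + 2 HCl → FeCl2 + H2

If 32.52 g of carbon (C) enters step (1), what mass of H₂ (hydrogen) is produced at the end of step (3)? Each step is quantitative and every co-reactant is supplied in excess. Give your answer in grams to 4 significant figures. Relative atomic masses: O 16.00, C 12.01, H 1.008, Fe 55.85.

3.639 g

M(C) = 12.01 g/mol.
M(H2) = 2(1.008) = 2.016 g/mol.
n(C) = 32.52 / 12.01 = 2.7077 mol.
Reaction (1): C→CO ratio 1:1 ⇒ n(CO) = 2.7077 mol.
Reaction (2): CO→Fe ratio 3:2 ⇒ n(Fe) = 1.8052 mol.
Reaction (3): Fe→H2 ratio 1:1 ⇒ n(H2) = 1.8052 mol.
Mass of H2 = 1.8052 × 2.016 = 3.6392 g.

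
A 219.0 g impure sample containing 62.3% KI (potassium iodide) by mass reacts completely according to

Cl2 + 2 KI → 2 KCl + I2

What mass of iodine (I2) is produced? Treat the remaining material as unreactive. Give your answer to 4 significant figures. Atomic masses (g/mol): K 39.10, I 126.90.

104.3 g

Mass of pure KI = 219.0 g × 0.623 = 136.44 g.
M(KI) = 39.10 + 126.90 = 166.00 g/mol.
M(I2) = 2(126.90) = 253.80 g/mol.
n(KI) = 136.44 g / 166.00 g/mol = 0.82191 mol.
From the equation the KI:I2 mole ratio is 2:1, so n(I2) = 0.82191 × 1/2 = 0.41095 mol.
Mass of I2 = 0.41095 mol × 253.80 g/mol = 104.30 g.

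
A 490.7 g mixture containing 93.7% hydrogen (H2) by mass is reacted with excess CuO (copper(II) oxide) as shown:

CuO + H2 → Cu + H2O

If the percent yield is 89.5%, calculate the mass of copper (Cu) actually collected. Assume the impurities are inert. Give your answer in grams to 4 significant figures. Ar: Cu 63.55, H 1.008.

Pure H2 available = 490.7 g × 0.937 = 459.79 g.
M(H2) = 2(1.008) = 2.016 g/mol.
M(Cu) = 63.55 g/mol.
n(H2) = 459.79 g / 2.016 g/mol = 228.07 mol.
From the equation the H2:Cu mole ratio is 1:1, so n(Cu) = 228.07 × 1/1 = 228.07 mol.
Mass of Cu = 228.07 mol × 63.55 g/mol = 14494 g.
Actual mass collected = 14494 g × 0.895 = 12972 g.

12970 g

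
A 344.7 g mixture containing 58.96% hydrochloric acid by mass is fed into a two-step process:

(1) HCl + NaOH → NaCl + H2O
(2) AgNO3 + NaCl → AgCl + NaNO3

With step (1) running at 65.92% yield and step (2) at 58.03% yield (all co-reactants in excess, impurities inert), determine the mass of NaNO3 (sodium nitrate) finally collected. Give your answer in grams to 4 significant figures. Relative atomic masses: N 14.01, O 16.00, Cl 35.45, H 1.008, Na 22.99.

181.3 g

Pure HCl = 344.7 × 0.5896 = 203.24 g.
M(HCl) = 1.008 + 35.45 = 36.458 g/mol.
M(NaNO3) = 22.99 + 14.01 + 3(16.00) = 85.00 g/mol.
n(HCl) = 203.24 / 36.458 = 5.5745 mol.
Step 1 (HCl:NaCl = 1:1): theoretical n(NaCl) = 5.5745 mol; at 65.92% yield, n(NaCl) = 3.6747 mol.
Step 2 (NaCl:NaNO3 = 1:1): theoretical n(NaNO3) = 3.6747 mol, so theoretical mass = 3.6747 × 85.00 = 312.35 g.
At 58.03% yield, actual mass of NaNO3 = 312.35 × 0.5803 = 181.26 g.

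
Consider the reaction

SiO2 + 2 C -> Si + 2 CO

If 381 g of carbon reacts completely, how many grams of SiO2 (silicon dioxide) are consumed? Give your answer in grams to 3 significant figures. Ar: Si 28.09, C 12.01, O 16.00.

953 g

M(C) = 12.01 g/mol.
M(SiO2) = 28.09 + 2(16.00) = 60.09 g/mol.
n(C) = 381.0 g / 12.01 g/mol = 31.72 mol.
From the equation the C:SiO2 mole ratio is 2:1, so n(SiO2) = 31.72 × 1/2 = 15.86 mol.
Mass of SiO2 = 15.86 mol × 60.09 g/mol = 953.1 g.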